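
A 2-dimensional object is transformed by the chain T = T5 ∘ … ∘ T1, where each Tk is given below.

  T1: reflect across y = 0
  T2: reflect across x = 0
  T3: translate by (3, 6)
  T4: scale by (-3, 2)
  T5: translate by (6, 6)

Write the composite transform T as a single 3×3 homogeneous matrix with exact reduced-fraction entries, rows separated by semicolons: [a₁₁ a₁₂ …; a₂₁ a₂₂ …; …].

T1 = [1 0 0; 0 -1 0; 0 0 1]
T2·T1 = [-1 0 0; 0 -1 0; 0 0 1]
T3·…·T1 = [-1 0 3; 0 -1 6; 0 0 1]
T4·…·T1 = [3 0 -9; 0 -2 12; 0 0 1]
T5·…·T1 = [3 0 -3; 0 -2 18; 0 0 1]

T = [3 0 -3; 0 -2 18; 0 0 1]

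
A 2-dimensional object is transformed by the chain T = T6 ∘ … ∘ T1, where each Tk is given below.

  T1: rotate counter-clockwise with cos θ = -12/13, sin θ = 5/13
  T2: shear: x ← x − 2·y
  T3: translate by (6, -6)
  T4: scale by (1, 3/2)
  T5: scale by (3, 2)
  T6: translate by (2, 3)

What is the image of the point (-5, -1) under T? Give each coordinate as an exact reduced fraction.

T1 rotate counter-clockwise with cos θ = -12/13, sin θ = 5/13: (-5, -1) → (5, -1)
T2 shear: x ← x − 2·y: (5, -1) → (7, -1)
T3 translate by (6, -6): (7, -1) → (13, -7)
T4 scale by (1, 3/2): (13, -7) → (13, -21/2)
T5 scale by (3, 2): (13, -21/2) → (39, -21)
T6 translate by (2, 3): (39, -21) → (41, -18)

T(p) = (41, -18)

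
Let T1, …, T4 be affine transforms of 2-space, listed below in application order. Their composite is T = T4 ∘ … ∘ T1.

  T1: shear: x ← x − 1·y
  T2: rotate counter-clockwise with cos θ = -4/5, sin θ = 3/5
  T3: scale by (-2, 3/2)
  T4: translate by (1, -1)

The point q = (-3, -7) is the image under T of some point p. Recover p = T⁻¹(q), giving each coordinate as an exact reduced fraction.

p = (-2, 2)

T1 = [1 -1 0; 0 1 0; 0 0 1]
T2·T1 = [-4/5 1/5 0; 3/5 -7/5 0; 0 0 1]
T3·…·T1 = [8/5 -2/5 0; 9/10 -21/10 0; 0 0 1]
T4·…·T1 = [8/5 -2/5 1; 9/10 -21/10 -1; 0 0 1]
det M = -3; M⁻¹ = [7/10 -2/15 -5/6; 3/10 -8/15 -5/6; 0 0 1]
M⁻¹ · (-3, -7)ᵀ = (-2, 2)ᵀ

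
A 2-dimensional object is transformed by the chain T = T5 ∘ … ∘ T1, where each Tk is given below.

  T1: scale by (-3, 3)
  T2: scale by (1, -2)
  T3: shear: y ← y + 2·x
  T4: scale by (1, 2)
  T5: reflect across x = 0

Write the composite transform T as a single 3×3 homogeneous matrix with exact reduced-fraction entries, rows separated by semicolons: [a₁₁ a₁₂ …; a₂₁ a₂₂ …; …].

T1 = [-3 0 0; 0 3 0; 0 0 1]
T2·T1 = [-3 0 0; 0 -6 0; 0 0 1]
T3·…·T1 = [-3 0 0; -6 -6 0; 0 0 1]
T4·…·T1 = [-3 0 0; -12 -12 0; 0 0 1]
T5·…·T1 = [3 0 0; -12 -12 0; 0 0 1]

T = [3 0 0; -12 -12 0; 0 0 1]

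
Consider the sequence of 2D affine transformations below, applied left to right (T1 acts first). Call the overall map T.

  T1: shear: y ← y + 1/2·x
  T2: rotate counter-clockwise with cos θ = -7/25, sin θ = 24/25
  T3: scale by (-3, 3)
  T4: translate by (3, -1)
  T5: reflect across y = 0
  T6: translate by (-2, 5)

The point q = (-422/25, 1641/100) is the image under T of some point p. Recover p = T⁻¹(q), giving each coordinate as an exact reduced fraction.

p = (-5, -9/4)

T1 = [1 0 0; 1/2 1 0; 0 0 1]
T2·T1 = [-19/25 -24/25 0; 41/50 -7/25 0; 0 0 1]
T3·…·T1 = [57/25 72/25 0; 123/50 -21/25 0; 0 0 1]
T4·…·T1 = [57/25 72/25 3; 123/50 -21/25 -1; 0 0 1]
T5·…·T1 = [57/25 72/25 3; -123/50 21/25 1; 0 0 1]
T6·…·T1 = [57/25 72/25 1; -123/50 21/25 6; 0 0 1]
det M = 9; M⁻¹ = [7/75 -8/25 137/75; 41/150 19/75 -269/150; 0 0 1]
M⁻¹ · (-422/25, 1641/100)ᵀ = (-5, -9/4)ᵀ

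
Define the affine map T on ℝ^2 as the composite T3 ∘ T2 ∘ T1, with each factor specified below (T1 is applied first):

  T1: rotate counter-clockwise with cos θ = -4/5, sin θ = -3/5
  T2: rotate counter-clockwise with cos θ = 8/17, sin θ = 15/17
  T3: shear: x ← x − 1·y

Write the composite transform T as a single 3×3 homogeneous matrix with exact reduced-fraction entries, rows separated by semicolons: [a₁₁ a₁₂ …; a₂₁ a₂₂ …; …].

T = [97/85 71/85 0; -84/85 13/85 0; 0 0 1]

T1 = [-4/5 3/5 0; -3/5 -4/5 0; 0 0 1]
T2·T1 = [13/85 84/85 0; -84/85 13/85 0; 0 0 1]
T3·…·T1 = [97/85 71/85 0; -84/85 13/85 0; 0 0 1]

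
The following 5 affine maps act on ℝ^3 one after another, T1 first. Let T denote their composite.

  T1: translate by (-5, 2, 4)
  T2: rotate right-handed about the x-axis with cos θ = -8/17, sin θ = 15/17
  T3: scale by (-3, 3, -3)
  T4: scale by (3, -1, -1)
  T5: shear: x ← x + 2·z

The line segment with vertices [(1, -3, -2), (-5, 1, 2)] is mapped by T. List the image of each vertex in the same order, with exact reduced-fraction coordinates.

T1 translate by (-5, 2, 4): (1, -3, -2) → (-4, -1, 2); (-5, 1, 2) → (-10, 3, 6)
T2 rotate right-handed about the x-axis with cos θ = -8/17, sin θ = 15/17: (-4, -1, 2) → (-4, -22/17, -31/17); (-10, 3, 6) → (-10, -114/17, -3/17)
T3 scale by (-3, 3, -3): (-4, -22/17, -31/17) → (12, -66/17, 93/17); (-10, -114/17, -3/17) → (30, -342/17, 9/17)
T4 scale by (3, -1, -1): (12, -66/17, 93/17) → (36, 66/17, -93/17); (30, -342/17, 9/17) → (90, 342/17, -9/17)
T5 shear: x ← x + 2·z: (36, 66/17, -93/17) → (426/17, 66/17, -93/17); (90, 342/17, -9/17) → (1512/17, 342/17, -9/17)

image vertices: (426/17, 66/17, -93/17), (1512/17, 342/17, -9/17)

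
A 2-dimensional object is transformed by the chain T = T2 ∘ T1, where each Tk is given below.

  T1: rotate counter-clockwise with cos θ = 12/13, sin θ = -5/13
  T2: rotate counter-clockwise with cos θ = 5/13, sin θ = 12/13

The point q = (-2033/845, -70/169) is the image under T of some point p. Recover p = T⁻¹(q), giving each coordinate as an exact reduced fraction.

p = (-2, 7/5)

T1 = [12/13 5/13 0; -5/13 12/13 0; 0 0 1]
T2·T1 = [120/169 -119/169 0; 119/169 120/169 0; 0 0 1]
det M = 1; M⁻¹ = [120/169 119/169 0; -119/169 120/169 0; 0 0 1]
M⁻¹ · (-2033/845, -70/169)ᵀ = (-2, 7/5)ᵀ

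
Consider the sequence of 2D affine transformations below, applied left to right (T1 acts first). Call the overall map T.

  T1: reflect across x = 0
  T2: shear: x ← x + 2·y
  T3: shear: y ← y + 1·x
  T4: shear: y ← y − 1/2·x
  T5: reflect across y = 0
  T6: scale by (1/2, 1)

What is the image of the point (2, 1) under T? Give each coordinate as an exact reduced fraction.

T1 reflect across x = 0: (2, 1) → (-2, 1)
T2 shear: x ← x + 2·y: (-2, 1) → (0, 1)
T3 shear: y ← y + 1·x: (0, 1) → (0, 1)
T4 shear: y ← y − 1/2·x: (0, 1) → (0, 1)
T5 reflect across y = 0: (0, 1) → (0, -1)
T6 scale by (1/2, 1): (0, -1) → (0, -1)

T(p) = (0, -1)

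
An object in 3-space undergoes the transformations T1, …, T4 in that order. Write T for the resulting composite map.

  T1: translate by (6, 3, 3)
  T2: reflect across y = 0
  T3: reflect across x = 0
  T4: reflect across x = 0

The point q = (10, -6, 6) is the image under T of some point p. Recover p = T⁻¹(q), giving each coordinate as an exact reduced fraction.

T1 = [1 0 0 6; 0 1 0 3; 0 0 1 3; 0 0 0 1]
T2·T1 = [1 0 0 6; 0 -1 0 -3; 0 0 1 3; 0 0 0 1]
T3·…·T1 = [-1 0 0 -6; 0 -1 0 -3; 0 0 1 3; 0 0 0 1]
T4·…·T1 = [1 0 0 6; 0 -1 0 -3; 0 0 1 3; 0 0 0 1]
det M = -1; M⁻¹ = [1 0 0 -6; 0 -1 0 -3; 0 0 1 -3; 0 0 0 1]
M⁻¹ · (10, -6, 6)ᵀ = (4, 3, 3)ᵀ

p = (4, 3, 3)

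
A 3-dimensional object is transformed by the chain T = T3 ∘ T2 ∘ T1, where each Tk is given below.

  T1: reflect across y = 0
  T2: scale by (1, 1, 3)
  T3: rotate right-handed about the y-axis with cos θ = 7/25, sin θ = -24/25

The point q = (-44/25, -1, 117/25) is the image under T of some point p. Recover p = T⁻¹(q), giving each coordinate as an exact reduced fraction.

T1 = [1 0 0 0; 0 -1 0 0; 0 0 1 0; 0 0 0 1]
T2·T1 = [1 0 0 0; 0 -1 0 0; 0 0 3 0; 0 0 0 1]
T3·…·T1 = [7/25 0 -72/25 0; 0 -1 0 0; 24/25 0 21/25 0; 0 0 0 1]
det M = -3; M⁻¹ = [7/25 0 24/25 0; 0 -1 0 0; -8/25 0 7/75 0; 0 0 0 1]
M⁻¹ · (-44/25, -1, 117/25)ᵀ = (4, 1, 1)ᵀ

p = (4, 1, 1)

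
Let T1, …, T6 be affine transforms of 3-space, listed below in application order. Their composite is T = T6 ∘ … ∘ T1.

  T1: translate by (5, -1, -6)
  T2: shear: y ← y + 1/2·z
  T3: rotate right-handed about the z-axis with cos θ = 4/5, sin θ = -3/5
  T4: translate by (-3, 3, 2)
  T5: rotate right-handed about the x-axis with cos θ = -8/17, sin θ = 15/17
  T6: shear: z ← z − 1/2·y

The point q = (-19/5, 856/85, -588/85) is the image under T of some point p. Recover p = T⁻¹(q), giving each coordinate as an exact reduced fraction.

p = (0, -2, -4)

T1 = [1 0 0 5; 0 1 0 -1; 0 0 1 -6; 0 0 0 1]
T2·T1 = [1 0 0 5; 0 1 1/2 -4; 0 0 1 -6; 0 0 0 1]
T3·…·T1 = [4/5 3/5 3/10 8/5; -3/5 4/5 2/5 -31/5; 0 0 1 -6; 0 0 0 1]
T4·…·T1 = [4/5 3/5 3/10 -7/5; -3/5 4/5 2/5 -16/5; 0 0 1 -4; 0 0 0 1]
T5·…·T1 = [4/5 3/5 3/10 -7/5; 24/85 -32/85 -91/85 428/85; -9/17 12/17 -2/17 -16/17; 0 0 0 1]
T6·…·T1 = [4/5 3/5 3/10 -7/5; 24/85 -32/85 -91/85 428/85; -57/85 76/85 71/170 -294/85; 0 0 0 1]
det M = 1; M⁻¹ = [4/5 3/170 -9/17 -4/5; 3/5 91/170 16/17 7/5; 0 -19/17 -8/17 4; 0 0 0 1]
M⁻¹ · (-19/5, 856/85, -588/85)ᵀ = (0, -2, -4)ᵀ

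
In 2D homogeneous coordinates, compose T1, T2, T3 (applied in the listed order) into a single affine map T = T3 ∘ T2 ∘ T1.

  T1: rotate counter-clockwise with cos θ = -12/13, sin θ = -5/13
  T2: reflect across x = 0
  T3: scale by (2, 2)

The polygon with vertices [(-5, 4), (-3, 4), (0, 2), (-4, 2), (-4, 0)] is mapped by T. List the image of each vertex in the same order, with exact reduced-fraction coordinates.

image vertices: (-160/13, -46/13), (-112/13, -66/13), (-20/13, -48/13), (-116/13, -8/13), (-96/13, 40/13)

T1 rotate counter-clockwise with cos θ = -12/13, sin θ = -5/13: (-5, 4) → (80/13, -23/13); (-3, 4) → (56/13, -33/13); (0, 2) → (10/13, -24/13); (-4, 2) → (58/13, -4/13); (-4, 0) → (48/13, 20/13)
T2 reflect across x = 0: (80/13, -23/13) → (-80/13, -23/13); (56/13, -33/13) → (-56/13, -33/13); (10/13, -24/13) → (-10/13, -24/13); (58/13, -4/13) → (-58/13, -4/13); (48/13, 20/13) → (-48/13, 20/13)
T3 scale by (2, 2): (-80/13, -23/13) → (-160/13, -46/13); (-56/13, -33/13) → (-112/13, -66/13); (-10/13, -24/13) → (-20/13, -48/13); (-58/13, -4/13) → (-116/13, -8/13); (-48/13, 20/13) → (-96/13, 40/13)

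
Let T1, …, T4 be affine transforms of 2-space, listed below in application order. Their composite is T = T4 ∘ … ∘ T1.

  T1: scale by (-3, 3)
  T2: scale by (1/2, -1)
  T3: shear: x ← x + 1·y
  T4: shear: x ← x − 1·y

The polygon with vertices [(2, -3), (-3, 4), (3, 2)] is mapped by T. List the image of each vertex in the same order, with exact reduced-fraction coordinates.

T1 scale by (-3, 3): (2, -3) → (-6, -9); (-3, 4) → (9, 12); (3, 2) → (-9, 6)
T2 scale by (1/2, -1): (-6, -9) → (-3, 9); (9, 12) → (9/2, -12); (-9, 6) → (-9/2, -6)
T3 shear: x ← x + 1·y: (-3, 9) → (6, 9); (9/2, -12) → (-15/2, -12); (-9/2, -6) → (-21/2, -6)
T4 shear: x ← x − 1·y: (6, 9) → (-3, 9); (-15/2, -12) → (9/2, -12); (-21/2, -6) → (-9/2, -6)

image vertices: (-3, 9), (9/2, -12), (-9/2, -6)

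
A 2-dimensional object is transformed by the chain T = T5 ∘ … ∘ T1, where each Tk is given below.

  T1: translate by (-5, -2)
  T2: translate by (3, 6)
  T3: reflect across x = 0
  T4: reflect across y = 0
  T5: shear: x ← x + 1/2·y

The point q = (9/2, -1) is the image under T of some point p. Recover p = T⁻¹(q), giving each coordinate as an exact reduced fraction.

T1 = [1 0 -5; 0 1 -2; 0 0 1]
T2·T1 = [1 0 -2; 0 1 4; 0 0 1]
T3·…·T1 = [-1 0 2; 0 1 4; 0 0 1]
T4·…·T1 = [-1 0 2; 0 -1 -4; 0 0 1]
T5·…·T1 = [-1 -1/2 0; 0 -1 -4; 0 0 1]
det M = 1; M⁻¹ = [-1 1/2 2; 0 -1 -4; 0 0 1]
M⁻¹ · (9/2, -1)ᵀ = (-3, -3)ᵀ

p = (-3, -3)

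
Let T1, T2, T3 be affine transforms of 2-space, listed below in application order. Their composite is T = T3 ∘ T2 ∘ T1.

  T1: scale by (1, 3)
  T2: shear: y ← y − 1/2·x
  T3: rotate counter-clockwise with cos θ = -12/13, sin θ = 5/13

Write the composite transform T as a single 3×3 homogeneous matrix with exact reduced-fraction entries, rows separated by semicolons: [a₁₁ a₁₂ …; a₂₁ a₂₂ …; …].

T = [-19/26 -15/13 0; 11/13 -36/13 0; 0 0 1]

T1 = [1 0 0; 0 3 0; 0 0 1]
T2·T1 = [1 0 0; -1/2 3 0; 0 0 1]
T3·…·T1 = [-19/26 -15/13 0; 11/13 -36/13 0; 0 0 1]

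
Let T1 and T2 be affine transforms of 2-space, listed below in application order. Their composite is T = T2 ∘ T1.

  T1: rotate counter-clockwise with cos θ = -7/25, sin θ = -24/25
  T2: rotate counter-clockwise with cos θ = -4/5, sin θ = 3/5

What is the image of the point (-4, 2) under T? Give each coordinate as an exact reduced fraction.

T1 rotate counter-clockwise with cos θ = -7/25, sin θ = -24/25: (-4, 2) → (76/25, 82/25)
T2 rotate counter-clockwise with cos θ = -4/5, sin θ = 3/5: (76/25, 82/25) → (-22/5, -4/5)

T(p) = (-22/5, -4/5)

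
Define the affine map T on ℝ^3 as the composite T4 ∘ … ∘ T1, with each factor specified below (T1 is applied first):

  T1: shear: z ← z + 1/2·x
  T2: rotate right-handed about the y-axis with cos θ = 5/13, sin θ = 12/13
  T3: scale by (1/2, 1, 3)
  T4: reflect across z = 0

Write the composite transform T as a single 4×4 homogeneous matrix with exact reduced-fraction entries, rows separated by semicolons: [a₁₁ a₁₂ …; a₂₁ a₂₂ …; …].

T = [11/26 0 6/13 0; 0 1 0 0; 57/26 0 -15/13 0; 0 0 0 1]

T1 = [1 0 0 0; 0 1 0 0; 1/2 0 1 0; 0 0 0 1]
T2·T1 = [11/13 0 12/13 0; 0 1 0 0; -19/26 0 5/13 0; 0 0 0 1]
T3·…·T1 = [11/26 0 6/13 0; 0 1 0 0; -57/26 0 15/13 0; 0 0 0 1]
T4·…·T1 = [11/26 0 6/13 0; 0 1 0 0; 57/26 0 -15/13 0; 0 0 0 1]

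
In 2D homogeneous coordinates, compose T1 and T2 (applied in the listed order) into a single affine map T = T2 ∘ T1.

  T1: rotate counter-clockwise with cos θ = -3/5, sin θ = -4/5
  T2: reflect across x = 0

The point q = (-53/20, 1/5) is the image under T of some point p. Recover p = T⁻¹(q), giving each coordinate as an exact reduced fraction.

T1 = [-3/5 4/5 0; -4/5 -3/5 0; 0 0 1]
T2·T1 = [3/5 -4/5 0; -4/5 -3/5 0; 0 0 1]
det M = -1; M⁻¹ = [3/5 -4/5 0; -4/5 -3/5 0; 0 0 1]
M⁻¹ · (-53/20, 1/5)ᵀ = (-7/4, 2)ᵀ

p = (-7/4, 2)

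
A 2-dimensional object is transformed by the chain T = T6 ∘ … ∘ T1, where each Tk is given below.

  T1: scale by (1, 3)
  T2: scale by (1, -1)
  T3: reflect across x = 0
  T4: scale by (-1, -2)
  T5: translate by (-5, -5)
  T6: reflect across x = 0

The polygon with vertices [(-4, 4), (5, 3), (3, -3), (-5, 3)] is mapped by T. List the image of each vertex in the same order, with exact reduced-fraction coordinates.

image vertices: (9, 19), (0, 13), (2, -23), (10, 13)

T1 scale by (1, 3): (-4, 4) → (-4, 12); (5, 3) → (5, 9); (3, -3) → (3, -9); (-5, 3) → (-5, 9)
T2 scale by (1, -1): (-4, 12) → (-4, -12); (5, 9) → (5, -9); (3, -9) → (3, 9); (-5, 9) → (-5, -9)
T3 reflect across x = 0: (-4, -12) → (4, -12); (5, -9) → (-5, -9); (3, 9) → (-3, 9); (-5, -9) → (5, -9)
T4 scale by (-1, -2): (4, -12) → (-4, 24); (-5, -9) → (5, 18); (-3, 9) → (3, -18); (5, -9) → (-5, 18)
T5 translate by (-5, -5): (-4, 24) → (-9, 19); (5, 18) → (0, 13); (3, -18) → (-2, -23); (-5, 18) → (-10, 13)
T6 reflect across x = 0: (-9, 19) → (9, 19); (0, 13) → (0, 13); (-2, -23) → (2, -23); (-10, 13) → (10, 13)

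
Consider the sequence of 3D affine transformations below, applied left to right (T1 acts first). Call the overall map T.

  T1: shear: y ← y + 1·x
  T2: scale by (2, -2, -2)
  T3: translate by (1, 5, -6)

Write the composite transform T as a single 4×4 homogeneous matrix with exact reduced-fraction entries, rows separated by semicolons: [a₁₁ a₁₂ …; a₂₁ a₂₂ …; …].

T1 = [1 0 0 0; 1 1 0 0; 0 0 1 0; 0 0 0 1]
T2·T1 = [2 0 0 0; -2 -2 0 0; 0 0 -2 0; 0 0 0 1]
T3·…·T1 = [2 0 0 1; -2 -2 0 5; 0 0 -2 -6; 0 0 0 1]

T = [2 0 0 1; -2 -2 0 5; 0 0 -2 -6; 0 0 0 1]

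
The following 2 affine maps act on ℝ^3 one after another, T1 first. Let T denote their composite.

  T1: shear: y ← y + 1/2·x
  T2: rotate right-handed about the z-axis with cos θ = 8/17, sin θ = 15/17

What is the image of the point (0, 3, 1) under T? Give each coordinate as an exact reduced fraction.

T(p) = (-45/17, 24/17, 1)

T1 shear: y ← y + 1/2·x: (0, 3, 1) → (0, 3, 1)
T2 rotate right-handed about the z-axis with cos θ = 8/17, sin θ = 15/17: (0, 3, 1) → (-45/17, 24/17, 1)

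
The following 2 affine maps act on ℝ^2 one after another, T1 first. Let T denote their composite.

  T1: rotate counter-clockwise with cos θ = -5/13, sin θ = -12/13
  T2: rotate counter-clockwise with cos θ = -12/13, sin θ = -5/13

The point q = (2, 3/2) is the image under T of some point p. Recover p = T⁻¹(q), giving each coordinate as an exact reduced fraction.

p = (3/2, -2)

T1 = [-5/13 12/13 0; -12/13 -5/13 0; 0 0 1]
T2·T1 = [0 -1 0; 1 0 0; 0 0 1]
det M = 1; M⁻¹ = [0 1 0; -1 0 0; 0 0 1]
M⁻¹ · (2, 3/2)ᵀ = (3/2, -2)ᵀ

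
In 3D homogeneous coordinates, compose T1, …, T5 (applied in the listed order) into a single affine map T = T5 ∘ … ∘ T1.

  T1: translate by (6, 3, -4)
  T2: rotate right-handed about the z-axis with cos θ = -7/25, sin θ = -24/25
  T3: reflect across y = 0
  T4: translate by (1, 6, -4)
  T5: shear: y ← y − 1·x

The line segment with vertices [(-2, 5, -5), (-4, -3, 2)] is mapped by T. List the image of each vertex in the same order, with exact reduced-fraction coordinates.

image vertices: (189/25, 113/25, -13), (11/25, 187/25, -6)

T1 translate by (6, 3, -4): (-2, 5, -5) → (4, 8, -9); (-4, -3, 2) → (2, 0, -2)
T2 rotate right-handed about the z-axis with cos θ = -7/25, sin θ = -24/25: (4, 8, -9) → (164/25, -152/25, -9); (2, 0, -2) → (-14/25, -48/25, -2)
T3 reflect across y = 0: (164/25, -152/25, -9) → (164/25, 152/25, -9); (-14/25, -48/25, -2) → (-14/25, 48/25, -2)
T4 translate by (1, 6, -4): (164/25, 152/25, -9) → (189/25, 302/25, -13); (-14/25, 48/25, -2) → (11/25, 198/25, -6)
T5 shear: y ← y − 1·x: (189/25, 302/25, -13) → (189/25, 113/25, -13); (11/25, 198/25, -6) → (11/25, 187/25, -6)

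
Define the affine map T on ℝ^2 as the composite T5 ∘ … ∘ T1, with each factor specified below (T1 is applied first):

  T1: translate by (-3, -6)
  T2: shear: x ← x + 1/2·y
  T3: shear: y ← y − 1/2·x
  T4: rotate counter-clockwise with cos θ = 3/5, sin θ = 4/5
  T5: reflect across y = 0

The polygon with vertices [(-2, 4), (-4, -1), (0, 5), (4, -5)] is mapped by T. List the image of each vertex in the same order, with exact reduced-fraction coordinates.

image vertices: (-22/5, 21/5), (-49/10, 189/20), (-27/10, 47/20), (43/10, 177/20)

T1 translate by (-3, -6): (-2, 4) → (-5, -2); (-4, -1) → (-7, -7); (0, 5) → (-3, -1); (4, -5) → (1, -11)
T2 shear: x ← x + 1/2·y: (-5, -2) → (-6, -2); (-7, -7) → (-21/2, -7); (-3, -1) → (-7/2, -1); (1, -11) → (-9/2, -11)
T3 shear: y ← y − 1/2·x: (-6, -2) → (-6, 1); (-21/2, -7) → (-21/2, -7/4); (-7/2, -1) → (-7/2, 3/4); (-9/2, -11) → (-9/2, -35/4)
T4 rotate counter-clockwise with cos θ = 3/5, sin θ = 4/5: (-6, 1) → (-22/5, -21/5); (-21/2, -7/4) → (-49/10, -189/20); (-7/2, 3/4) → (-27/10, -47/20); (-9/2, -35/4) → (43/10, -177/20)
T5 reflect across y = 0: (-22/5, -21/5) → (-22/5, 21/5); (-49/10, -189/20) → (-49/10, 189/20); (-27/10, -47/20) → (-27/10, 47/20); (43/10, -177/20) → (43/10, 177/20)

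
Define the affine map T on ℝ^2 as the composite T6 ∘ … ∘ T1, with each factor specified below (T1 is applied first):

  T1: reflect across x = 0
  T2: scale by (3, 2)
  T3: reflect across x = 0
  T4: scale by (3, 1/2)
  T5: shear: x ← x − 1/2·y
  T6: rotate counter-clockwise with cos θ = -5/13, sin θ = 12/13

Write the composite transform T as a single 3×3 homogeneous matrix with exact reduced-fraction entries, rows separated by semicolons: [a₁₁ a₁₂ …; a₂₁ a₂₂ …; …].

T = [-45/13 -19/26 0; 108/13 -11/13 0; 0 0 1]

T1 = [-1 0 0; 0 1 0; 0 0 1]
T2·T1 = [-3 0 0; 0 2 0; 0 0 1]
T3·…·T1 = [3 0 0; 0 2 0; 0 0 1]
T4·…·T1 = [9 0 0; 0 1 0; 0 0 1]
T5·…·T1 = [9 -1/2 0; 0 1 0; 0 0 1]
T6·…·T1 = [-45/13 -19/26 0; 108/13 -11/13 0; 0 0 1]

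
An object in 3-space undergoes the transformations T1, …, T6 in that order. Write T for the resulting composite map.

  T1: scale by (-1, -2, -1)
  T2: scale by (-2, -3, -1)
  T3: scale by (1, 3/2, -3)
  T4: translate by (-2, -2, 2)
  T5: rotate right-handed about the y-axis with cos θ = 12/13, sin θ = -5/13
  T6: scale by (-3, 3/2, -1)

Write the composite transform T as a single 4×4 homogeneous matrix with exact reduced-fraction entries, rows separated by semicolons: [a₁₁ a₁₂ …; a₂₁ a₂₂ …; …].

T = [-72/13 0 -45/13 102/13; 0 27/2 0 -3; -10/13 0 36/13 -14/13; 0 0 0 1]

T1 = [-1 0 0 0; 0 -2 0 0; 0 0 -1 0; 0 0 0 1]
T2·T1 = [2 0 0 0; 0 6 0 0; 0 0 1 0; 0 0 0 1]
T3·…·T1 = [2 0 0 0; 0 9 0 0; 0 0 -3 0; 0 0 0 1]
T4·…·T1 = [2 0 0 -2; 0 9 0 -2; 0 0 -3 2; 0 0 0 1]
T5·…·T1 = [24/13 0 15/13 -34/13; 0 9 0 -2; 10/13 0 -36/13 14/13; 0 0 0 1]
T6·…·T1 = [-72/13 0 -45/13 102/13; 0 27/2 0 -3; -10/13 0 36/13 -14/13; 0 0 0 1]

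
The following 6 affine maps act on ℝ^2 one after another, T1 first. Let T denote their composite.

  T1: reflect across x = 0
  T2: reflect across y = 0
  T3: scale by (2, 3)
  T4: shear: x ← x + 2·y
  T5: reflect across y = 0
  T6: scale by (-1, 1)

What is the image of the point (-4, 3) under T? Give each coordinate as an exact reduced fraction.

T(p) = (10, 9)

T1 reflect across x = 0: (-4, 3) → (4, 3)
T2 reflect across y = 0: (4, 3) → (4, -3)
T3 scale by (2, 3): (4, -3) → (8, -9)
T4 shear: x ← x + 2·y: (8, -9) → (-10, -9)
T5 reflect across y = 0: (-10, -9) → (-10, 9)
T6 scale by (-1, 1): (-10, 9) → (10, 9)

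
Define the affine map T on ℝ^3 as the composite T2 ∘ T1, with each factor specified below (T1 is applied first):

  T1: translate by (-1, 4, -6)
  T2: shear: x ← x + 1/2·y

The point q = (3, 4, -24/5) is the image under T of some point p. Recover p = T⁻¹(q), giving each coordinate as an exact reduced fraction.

T1 = [1 0 0 -1; 0 1 0 4; 0 0 1 -6; 0 0 0 1]
T2·T1 = [1 1/2 0 1; 0 1 0 4; 0 0 1 -6; 0 0 0 1]
det M = 1; M⁻¹ = [1 -1/2 0 1; 0 1 0 -4; 0 0 1 6; 0 0 0 1]
M⁻¹ · (3, 4, -24/5)ᵀ = (2, 0, 6/5)ᵀ

p = (2, 0, 6/5)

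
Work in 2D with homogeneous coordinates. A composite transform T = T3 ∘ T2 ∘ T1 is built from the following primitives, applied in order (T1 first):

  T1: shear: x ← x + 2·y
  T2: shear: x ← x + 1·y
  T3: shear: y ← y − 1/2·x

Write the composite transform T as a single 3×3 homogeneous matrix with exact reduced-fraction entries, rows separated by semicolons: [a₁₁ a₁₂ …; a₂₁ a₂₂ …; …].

T1 = [1 2 0; 0 1 0; 0 0 1]
T2·T1 = [1 3 0; 0 1 0; 0 0 1]
T3·…·T1 = [1 3 0; -1/2 -1/2 0; 0 0 1]

T = [1 3 0; -1/2 -1/2 0; 0 0 1]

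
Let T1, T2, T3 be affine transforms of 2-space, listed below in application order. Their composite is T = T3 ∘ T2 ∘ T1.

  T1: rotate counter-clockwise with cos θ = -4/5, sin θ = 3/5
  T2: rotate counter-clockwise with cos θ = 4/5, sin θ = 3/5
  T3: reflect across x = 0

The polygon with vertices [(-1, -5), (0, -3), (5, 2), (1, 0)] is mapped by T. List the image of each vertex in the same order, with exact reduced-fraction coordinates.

T1 rotate counter-clockwise with cos θ = -4/5, sin θ = 3/5: (-1, -5) → (19/5, 17/5); (0, -3) → (9/5, 12/5); (5, 2) → (-26/5, 7/5); (1, 0) → (-4/5, 3/5)
T2 rotate counter-clockwise with cos θ = 4/5, sin θ = 3/5: (19/5, 17/5) → (1, 5); (9/5, 12/5) → (0, 3); (-26/5, 7/5) → (-5, -2); (-4/5, 3/5) → (-1, 0)
T3 reflect across x = 0: (1, 5) → (-1, 5); (0, 3) → (0, 3); (-5, -2) → (5, -2); (-1, 0) → (1, 0)

image vertices: (-1, 5), (0, 3), (5, -2), (1, 0)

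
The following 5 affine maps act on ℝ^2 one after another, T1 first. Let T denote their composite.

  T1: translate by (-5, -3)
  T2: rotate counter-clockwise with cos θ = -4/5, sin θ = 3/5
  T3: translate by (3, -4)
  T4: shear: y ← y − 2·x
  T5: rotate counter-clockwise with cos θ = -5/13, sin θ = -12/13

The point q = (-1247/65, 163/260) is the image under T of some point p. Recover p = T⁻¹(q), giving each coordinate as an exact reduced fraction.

T1 = [1 0 -5; 0 1 -3; 0 0 1]
T2·T1 = [-4/5 -3/5 29/5; 3/5 -4/5 -3/5; 0 0 1]
T3·…·T1 = [-4/5 -3/5 44/5; 3/5 -4/5 -23/5; 0 0 1]
T4·…·T1 = [-4/5 -3/5 44/5; 11/5 2/5 -111/5; 0 0 1]
T5·…·T1 = [152/65 3/5 -1552/65; -7/65 2/5 27/65; 0 0 1]
det M = 1; M⁻¹ = [2/5 -3/5 49/5; 7/65 152/65 8/5; 0 0 1]
M⁻¹ · (-1247/65, 163/260)ᵀ = (7/4, 1)ᵀ

p = (7/4, 1)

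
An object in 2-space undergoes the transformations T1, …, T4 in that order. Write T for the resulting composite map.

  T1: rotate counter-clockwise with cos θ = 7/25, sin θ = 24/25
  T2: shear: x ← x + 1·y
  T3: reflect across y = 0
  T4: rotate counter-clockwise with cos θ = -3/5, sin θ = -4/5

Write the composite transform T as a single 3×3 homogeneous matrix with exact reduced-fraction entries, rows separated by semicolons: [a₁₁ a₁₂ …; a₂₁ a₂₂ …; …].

T = [-189/125 23/125 0; -52/125 89/125 0; 0 0 1]

T1 = [7/25 -24/25 0; 24/25 7/25 0; 0 0 1]
T2·T1 = [31/25 -17/25 0; 24/25 7/25 0; 0 0 1]
T3·…·T1 = [31/25 -17/25 0; -24/25 -7/25 0; 0 0 1]
T4·…·T1 = [-189/125 23/125 0; -52/125 89/125 0; 0 0 1]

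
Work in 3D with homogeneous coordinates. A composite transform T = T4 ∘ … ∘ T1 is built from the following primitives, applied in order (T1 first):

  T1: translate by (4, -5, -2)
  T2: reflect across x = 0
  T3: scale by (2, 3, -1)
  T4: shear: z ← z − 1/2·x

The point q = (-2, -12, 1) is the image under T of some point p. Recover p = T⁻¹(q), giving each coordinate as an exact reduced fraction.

p = (-3, 1, 2)

T1 = [1 0 0 4; 0 1 0 -5; 0 0 1 -2; 0 0 0 1]
T2·T1 = [-1 0 0 -4; 0 1 0 -5; 0 0 1 -2; 0 0 0 1]
T3·…·T1 = [-2 0 0 -8; 0 3 0 -15; 0 0 -1 2; 0 0 0 1]
T4·…·T1 = [-2 0 0 -8; 0 3 0 -15; 1 0 -1 6; 0 0 0 1]
det M = 6; M⁻¹ = [-1/2 0 0 -4; 0 1/3 0 5; -1/2 0 -1 2; 0 0 0 1]
M⁻¹ · (-2, -12, 1)ᵀ = (-3, 1, 2)ᵀ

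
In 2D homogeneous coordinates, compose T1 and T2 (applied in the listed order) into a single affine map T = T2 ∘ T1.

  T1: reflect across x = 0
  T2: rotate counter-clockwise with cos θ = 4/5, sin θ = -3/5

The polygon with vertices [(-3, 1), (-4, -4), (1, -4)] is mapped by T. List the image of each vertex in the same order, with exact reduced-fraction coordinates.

T1 reflect across x = 0: (-3, 1) → (3, 1); (-4, -4) → (4, -4); (1, -4) → (-1, -4)
T2 rotate counter-clockwise with cos θ = 4/5, sin θ = -3/5: (3, 1) → (3, -1); (4, -4) → (4/5, -28/5); (-1, -4) → (-16/5, -13/5)

image vertices: (3, -1), (4/5, -28/5), (-16/5, -13/5)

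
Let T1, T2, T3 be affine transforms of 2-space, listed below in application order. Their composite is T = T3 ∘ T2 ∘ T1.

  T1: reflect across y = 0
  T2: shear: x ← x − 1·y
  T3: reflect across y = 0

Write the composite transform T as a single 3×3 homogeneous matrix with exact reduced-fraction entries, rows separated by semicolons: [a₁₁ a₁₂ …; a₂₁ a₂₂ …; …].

T = [1 1 0; 0 1 0; 0 0 1]

T1 = [1 0 0; 0 -1 0; 0 0 1]
T2·T1 = [1 1 0; 0 -1 0; 0 0 1]
T3·…·T1 = [1 1 0; 0 1 0; 0 0 1]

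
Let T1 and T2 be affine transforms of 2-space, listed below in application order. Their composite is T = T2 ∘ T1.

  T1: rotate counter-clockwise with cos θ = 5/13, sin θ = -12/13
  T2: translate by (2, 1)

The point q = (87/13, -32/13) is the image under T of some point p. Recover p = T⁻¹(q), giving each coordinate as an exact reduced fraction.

T1 = [5/13 12/13 0; -12/13 5/13 0; 0 0 1]
T2·T1 = [5/13 12/13 2; -12/13 5/13 1; 0 0 1]
det M = 1; M⁻¹ = [5/13 -12/13 2/13; 12/13 5/13 -29/13; 0 0 1]
M⁻¹ · (87/13, -32/13)ᵀ = (5, 3)ᵀ

p = (5, 3)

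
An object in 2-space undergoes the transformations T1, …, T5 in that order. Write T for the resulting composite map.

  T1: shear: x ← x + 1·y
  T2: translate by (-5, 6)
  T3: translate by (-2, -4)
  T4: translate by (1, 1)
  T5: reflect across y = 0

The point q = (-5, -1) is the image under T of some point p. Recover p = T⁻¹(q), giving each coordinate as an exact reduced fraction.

T1 = [1 1 0; 0 1 0; 0 0 1]
T2·T1 = [1 1 -5; 0 1 6; 0 0 1]
T3·…·T1 = [1 1 -7; 0 1 2; 0 0 1]
T4·…·T1 = [1 1 -6; 0 1 3; 0 0 1]
T5·…·T1 = [1 1 -6; 0 -1 -3; 0 0 1]
det M = -1; M⁻¹ = [1 1 9; 0 -1 -3; 0 0 1]
M⁻¹ · (-5, -1)ᵀ = (3, -2)ᵀ

p = (3, -2)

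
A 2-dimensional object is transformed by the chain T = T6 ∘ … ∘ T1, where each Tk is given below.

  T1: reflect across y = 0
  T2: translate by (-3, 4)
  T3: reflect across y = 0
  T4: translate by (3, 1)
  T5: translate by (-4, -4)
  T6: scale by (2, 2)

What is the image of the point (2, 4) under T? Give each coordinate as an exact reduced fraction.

T1 reflect across y = 0: (2, 4) → (2, -4)
T2 translate by (-3, 4): (2, -4) → (-1, 0)
T3 reflect across y = 0: (-1, 0) → (-1, 0)
T4 translate by (3, 1): (-1, 0) → (2, 1)
T5 translate by (-4, -4): (2, 1) → (-2, -3)
T6 scale by (2, 2): (-2, -3) → (-4, -6)

T(p) = (-4, -6)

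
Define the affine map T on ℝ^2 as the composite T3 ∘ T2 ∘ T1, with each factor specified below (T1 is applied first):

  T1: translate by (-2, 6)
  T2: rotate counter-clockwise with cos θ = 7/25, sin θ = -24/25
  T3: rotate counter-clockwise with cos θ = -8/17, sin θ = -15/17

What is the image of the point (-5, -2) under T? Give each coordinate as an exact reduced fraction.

T(p) = (2564/425, -2273/425)

T1 translate by (-2, 6): (-5, -2) → (-7, 4)
T2 rotate counter-clockwise with cos θ = 7/25, sin θ = -24/25: (-7, 4) → (47/25, 196/25)
T3 rotate counter-clockwise with cos θ = -8/17, sin θ = -15/17: (47/25, 196/25) → (2564/425, -2273/425)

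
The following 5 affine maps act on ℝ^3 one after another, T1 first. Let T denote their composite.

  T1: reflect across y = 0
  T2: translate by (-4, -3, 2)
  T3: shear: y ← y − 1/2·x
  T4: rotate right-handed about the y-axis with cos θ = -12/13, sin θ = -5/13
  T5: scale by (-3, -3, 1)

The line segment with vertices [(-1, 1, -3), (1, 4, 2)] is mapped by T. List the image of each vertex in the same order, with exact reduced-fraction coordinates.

T1 reflect across y = 0: (-1, 1, -3) → (-1, -1, -3); (1, 4, 2) → (1, -4, 2)
T2 translate by (-4, -3, 2): (-1, -1, -3) → (-5, -4, -1); (1, -4, 2) → (-3, -7, 4)
T3 shear: y ← y − 1/2·x: (-5, -4, -1) → (-5, -3/2, -1); (-3, -7, 4) → (-3, -11/2, 4)
T4 rotate right-handed about the y-axis with cos θ = -12/13, sin θ = -5/13: (-5, -3/2, -1) → (5, -3/2, -1); (-3, -11/2, 4) → (16/13, -11/2, -63/13)
T5 scale by (-3, -3, 1): (5, -3/2, -1) → (-15, 9/2, -1); (16/13, -11/2, -63/13) → (-48/13, 33/2, -63/13)

image vertices: (-15, 9/2, -1), (-48/13, 33/2, -63/13)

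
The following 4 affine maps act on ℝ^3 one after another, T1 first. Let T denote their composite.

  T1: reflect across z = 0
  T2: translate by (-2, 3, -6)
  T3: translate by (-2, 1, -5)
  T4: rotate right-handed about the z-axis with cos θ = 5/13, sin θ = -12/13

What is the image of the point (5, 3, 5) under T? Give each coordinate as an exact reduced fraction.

T(p) = (89/13, 23/13, -16)

T1 reflect across z = 0: (5, 3, 5) → (5, 3, -5)
T2 translate by (-2, 3, -6): (5, 3, -5) → (3, 6, -11)
T3 translate by (-2, 1, -5): (3, 6, -11) → (1, 7, -16)
T4 rotate right-handed about the z-axis with cos θ = 5/13, sin θ = -12/13: (1, 7, -16) → (89/13, 23/13, -16)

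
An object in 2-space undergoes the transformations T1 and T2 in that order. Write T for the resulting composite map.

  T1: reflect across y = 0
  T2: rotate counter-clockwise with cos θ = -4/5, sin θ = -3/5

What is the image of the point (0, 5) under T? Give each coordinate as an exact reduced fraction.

T(p) = (-3, 4)

T1 reflect across y = 0: (0, 5) → (0, -5)
T2 rotate counter-clockwise with cos θ = -4/5, sin θ = -3/5: (0, -5) → (-3, 4)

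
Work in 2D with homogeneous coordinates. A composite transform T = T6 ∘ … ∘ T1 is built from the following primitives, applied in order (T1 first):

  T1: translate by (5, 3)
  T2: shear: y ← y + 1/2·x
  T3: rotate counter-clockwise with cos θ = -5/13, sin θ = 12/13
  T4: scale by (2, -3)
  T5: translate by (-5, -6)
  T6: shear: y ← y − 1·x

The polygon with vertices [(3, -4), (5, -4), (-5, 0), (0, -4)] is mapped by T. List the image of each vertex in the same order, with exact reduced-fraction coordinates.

image vertices: (-217/13, -8), (-261/13, -9), (-137/13, 8), (-151/13, -13/2)

T1 translate by (5, 3): (3, -4) → (8, -1); (5, -4) → (10, -1); (-5, 0) → (0, 3); (0, -4) → (5, -1)
T2 shear: y ← y + 1/2·x: (8, -1) → (8, 3); (10, -1) → (10, 4); (0, 3) → (0, 3); (5, -1) → (5, 3/2)
T3 rotate counter-clockwise with cos θ = -5/13, sin θ = 12/13: (8, 3) → (-76/13, 81/13); (10, 4) → (-98/13, 100/13); (0, 3) → (-36/13, -15/13); (5, 3/2) → (-43/13, 105/26)
T4 scale by (2, -3): (-76/13, 81/13) → (-152/13, -243/13); (-98/13, 100/13) → (-196/13, -300/13); (-36/13, -15/13) → (-72/13, 45/13); (-43/13, 105/26) → (-86/13, -315/26)
T5 translate by (-5, -6): (-152/13, -243/13) → (-217/13, -321/13); (-196/13, -300/13) → (-261/13, -378/13); (-72/13, 45/13) → (-137/13, -33/13); (-86/13, -315/26) → (-151/13, -471/26)
T6 shear: y ← y − 1·x: (-217/13, -321/13) → (-217/13, -8); (-261/13, -378/13) → (-261/13, -9); (-137/13, -33/13) → (-137/13, 8); (-151/13, -471/26) → (-151/13, -13/2)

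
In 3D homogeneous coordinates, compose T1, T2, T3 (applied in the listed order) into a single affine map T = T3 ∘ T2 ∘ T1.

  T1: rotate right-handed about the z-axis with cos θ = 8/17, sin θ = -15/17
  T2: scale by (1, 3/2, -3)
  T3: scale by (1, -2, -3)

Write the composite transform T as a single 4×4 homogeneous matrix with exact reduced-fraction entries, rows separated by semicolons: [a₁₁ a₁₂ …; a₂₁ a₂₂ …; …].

T = [8/17 15/17 0 0; 45/17 -24/17 0 0; 0 0 9 0; 0 0 0 1]

T1 = [8/17 15/17 0 0; -15/17 8/17 0 0; 0 0 1 0; 0 0 0 1]
T2·T1 = [8/17 15/17 0 0; -45/34 12/17 0 0; 0 0 -3 0; 0 0 0 1]
T3·…·T1 = [8/17 15/17 0 0; 45/17 -24/17 0 0; 0 0 9 0; 0 0 0 1]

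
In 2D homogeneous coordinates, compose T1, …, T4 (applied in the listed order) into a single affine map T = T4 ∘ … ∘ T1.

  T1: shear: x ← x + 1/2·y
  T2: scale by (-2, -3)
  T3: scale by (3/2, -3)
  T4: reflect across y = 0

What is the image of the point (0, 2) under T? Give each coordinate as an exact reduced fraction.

T1 shear: x ← x + 1/2·y: (0, 2) → (1, 2)
T2 scale by (-2, -3): (1, 2) → (-2, -6)
T3 scale by (3/2, -3): (-2, -6) → (-3, 18)
T4 reflect across y = 0: (-3, 18) → (-3, -18)

T(p) = (-3, -18)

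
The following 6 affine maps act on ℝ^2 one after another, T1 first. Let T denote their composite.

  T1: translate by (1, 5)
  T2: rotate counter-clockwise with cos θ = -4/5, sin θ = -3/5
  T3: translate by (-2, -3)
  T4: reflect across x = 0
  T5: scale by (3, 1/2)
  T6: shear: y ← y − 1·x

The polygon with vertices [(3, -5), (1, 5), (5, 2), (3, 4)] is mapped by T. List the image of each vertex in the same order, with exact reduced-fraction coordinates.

image vertices: (78/5, -183/10), (-36/5, 11/10), (39/5, -139/10), (-3/5, -57/10)

T1 translate by (1, 5): (3, -5) → (4, 0); (1, 5) → (2, 10); (5, 2) → (6, 7); (3, 4) → (4, 9)
T2 rotate counter-clockwise with cos θ = -4/5, sin θ = -3/5: (4, 0) → (-16/5, -12/5); (2, 10) → (22/5, -46/5); (6, 7) → (-3/5, -46/5); (4, 9) → (11/5, -48/5)
T3 translate by (-2, -3): (-16/5, -12/5) → (-26/5, -27/5); (22/5, -46/5) → (12/5, -61/5); (-3/5, -46/5) → (-13/5, -61/5); (11/5, -48/5) → (1/5, -63/5)
T4 reflect across x = 0: (-26/5, -27/5) → (26/5, -27/5); (12/5, -61/5) → (-12/5, -61/5); (-13/5, -61/5) → (13/5, -61/5); (1/5, -63/5) → (-1/5, -63/5)
T5 scale by (3, 1/2): (26/5, -27/5) → (78/5, -27/10); (-12/5, -61/5) → (-36/5, -61/10); (13/5, -61/5) → (39/5, -61/10); (-1/5, -63/5) → (-3/5, -63/10)
T6 shear: y ← y − 1·x: (78/5, -27/10) → (78/5, -183/10); (-36/5, -61/10) → (-36/5, 11/10); (39/5, -61/10) → (39/5, -139/10); (-3/5, -63/10) → (-3/5, -57/10)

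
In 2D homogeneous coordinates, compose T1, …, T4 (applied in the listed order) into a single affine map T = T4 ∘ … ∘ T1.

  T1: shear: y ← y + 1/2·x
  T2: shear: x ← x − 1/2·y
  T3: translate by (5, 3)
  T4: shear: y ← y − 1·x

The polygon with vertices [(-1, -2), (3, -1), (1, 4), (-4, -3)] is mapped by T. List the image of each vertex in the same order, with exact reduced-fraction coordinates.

image vertices: (21/4, -19/4), (31/4, -17/4), (15/4, 15/4), (7/2, -11/2)

T1 shear: y ← y + 1/2·x: (-1, -2) → (-1, -5/2); (3, -1) → (3, 1/2); (1, 4) → (1, 9/2); (-4, -3) → (-4, -5)
T2 shear: x ← x − 1/2·y: (-1, -5/2) → (1/4, -5/2); (3, 1/2) → (11/4, 1/2); (1, 9/2) → (-5/4, 9/2); (-4, -5) → (-3/2, -5)
T3 translate by (5, 3): (1/4, -5/2) → (21/4, 1/2); (11/4, 1/2) → (31/4, 7/2); (-5/4, 9/2) → (15/4, 15/2); (-3/2, -5) → (7/2, -2)
T4 shear: y ← y − 1·x: (21/4, 1/2) → (21/4, -19/4); (31/4, 7/2) → (31/4, -17/4); (15/4, 15/2) → (15/4, 15/4); (7/2, -2) → (7/2, -11/2)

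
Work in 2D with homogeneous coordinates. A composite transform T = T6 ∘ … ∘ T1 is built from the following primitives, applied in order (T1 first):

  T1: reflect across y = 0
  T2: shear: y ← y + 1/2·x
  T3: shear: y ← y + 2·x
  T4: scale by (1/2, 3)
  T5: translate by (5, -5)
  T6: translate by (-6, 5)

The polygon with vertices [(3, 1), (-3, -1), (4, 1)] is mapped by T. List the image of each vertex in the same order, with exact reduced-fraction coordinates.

image vertices: (1/2, 39/2), (-5/2, -39/2), (1, 27)

T1 reflect across y = 0: (3, 1) → (3, -1); (-3, -1) → (-3, 1); (4, 1) → (4, -1)
T2 shear: y ← y + 1/2·x: (3, -1) → (3, 1/2); (-3, 1) → (-3, -1/2); (4, -1) → (4, 1)
T3 shear: y ← y + 2·x: (3, 1/2) → (3, 13/2); (-3, -1/2) → (-3, -13/2); (4, 1) → (4, 9)
T4 scale by (1/2, 3): (3, 13/2) → (3/2, 39/2); (-3, -13/2) → (-3/2, -39/2); (4, 9) → (2, 27)
T5 translate by (5, -5): (3/2, 39/2) → (13/2, 29/2); (-3/2, -39/2) → (7/2, -49/2); (2, 27) → (7, 22)
T6 translate by (-6, 5): (13/2, 29/2) → (1/2, 39/2); (7/2, -49/2) → (-5/2, -39/2); (7, 22) → (1, 27)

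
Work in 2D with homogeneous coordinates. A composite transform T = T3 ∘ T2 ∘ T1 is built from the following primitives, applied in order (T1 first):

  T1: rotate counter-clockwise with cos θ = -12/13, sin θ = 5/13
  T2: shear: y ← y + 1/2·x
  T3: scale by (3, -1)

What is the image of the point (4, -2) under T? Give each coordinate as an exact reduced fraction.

T(p) = (-114/13, -25/13)

T1 rotate counter-clockwise with cos θ = -12/13, sin θ = 5/13: (4, -2) → (-38/13, 44/13)
T2 shear: y ← y + 1/2·x: (-38/13, 44/13) → (-38/13, 25/13)
T3 scale by (3, -1): (-38/13, 25/13) → (-114/13, -25/13)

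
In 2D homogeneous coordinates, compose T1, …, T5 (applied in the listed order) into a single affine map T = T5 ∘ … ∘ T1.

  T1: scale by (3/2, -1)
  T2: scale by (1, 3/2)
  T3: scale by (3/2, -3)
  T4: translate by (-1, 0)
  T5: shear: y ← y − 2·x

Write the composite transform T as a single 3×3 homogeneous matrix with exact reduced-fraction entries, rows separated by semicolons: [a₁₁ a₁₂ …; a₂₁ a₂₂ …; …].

T1 = [3/2 0 0; 0 -1 0; 0 0 1]
T2·T1 = [3/2 0 0; 0 -3/2 0; 0 0 1]
T3·…·T1 = [9/4 0 0; 0 9/2 0; 0 0 1]
T4·…·T1 = [9/4 0 -1; 0 9/2 0; 0 0 1]
T5·…·T1 = [9/4 0 -1; -9/2 9/2 2; 0 0 1]

T = [9/4 0 -1; -9/2 9/2 2; 0 0 1]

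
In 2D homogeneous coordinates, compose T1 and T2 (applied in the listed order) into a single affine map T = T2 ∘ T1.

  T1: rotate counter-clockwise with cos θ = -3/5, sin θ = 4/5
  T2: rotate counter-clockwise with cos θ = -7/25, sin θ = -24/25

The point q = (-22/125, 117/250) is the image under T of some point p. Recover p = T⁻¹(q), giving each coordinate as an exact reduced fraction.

T1 = [-3/5 -4/5 0; 4/5 -3/5 0; 0 0 1]
T2·T1 = [117/125 -44/125 0; 44/125 117/125 0; 0 0 1]
det M = 1; M⁻¹ = [117/125 44/125 0; -44/125 117/125 0; 0 0 1]
M⁻¹ · (-22/125, 117/250)ᵀ = (0, 1/2)ᵀ

p = (0, 1/2)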